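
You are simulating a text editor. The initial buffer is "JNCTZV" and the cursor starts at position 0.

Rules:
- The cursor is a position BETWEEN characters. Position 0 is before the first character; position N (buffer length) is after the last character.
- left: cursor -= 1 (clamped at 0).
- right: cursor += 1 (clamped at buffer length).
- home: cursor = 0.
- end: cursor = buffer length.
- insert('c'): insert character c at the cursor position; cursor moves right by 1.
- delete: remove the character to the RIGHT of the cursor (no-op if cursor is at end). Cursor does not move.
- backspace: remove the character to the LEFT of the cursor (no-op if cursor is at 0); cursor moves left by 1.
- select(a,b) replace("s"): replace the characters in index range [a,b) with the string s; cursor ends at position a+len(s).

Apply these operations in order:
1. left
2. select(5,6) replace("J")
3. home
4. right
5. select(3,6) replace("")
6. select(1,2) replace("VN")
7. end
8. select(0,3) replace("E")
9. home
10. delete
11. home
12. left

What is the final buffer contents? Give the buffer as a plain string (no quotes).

After op 1 (left): buf='JNCTZV' cursor=0
After op 2 (select(5,6) replace("J")): buf='JNCTZJ' cursor=6
After op 3 (home): buf='JNCTZJ' cursor=0
After op 4 (right): buf='JNCTZJ' cursor=1
After op 5 (select(3,6) replace("")): buf='JNC' cursor=3
After op 6 (select(1,2) replace("VN")): buf='JVNC' cursor=3
After op 7 (end): buf='JVNC' cursor=4
After op 8 (select(0,3) replace("E")): buf='EC' cursor=1
After op 9 (home): buf='EC' cursor=0
After op 10 (delete): buf='C' cursor=0
After op 11 (home): buf='C' cursor=0
After op 12 (left): buf='C' cursor=0

Answer: C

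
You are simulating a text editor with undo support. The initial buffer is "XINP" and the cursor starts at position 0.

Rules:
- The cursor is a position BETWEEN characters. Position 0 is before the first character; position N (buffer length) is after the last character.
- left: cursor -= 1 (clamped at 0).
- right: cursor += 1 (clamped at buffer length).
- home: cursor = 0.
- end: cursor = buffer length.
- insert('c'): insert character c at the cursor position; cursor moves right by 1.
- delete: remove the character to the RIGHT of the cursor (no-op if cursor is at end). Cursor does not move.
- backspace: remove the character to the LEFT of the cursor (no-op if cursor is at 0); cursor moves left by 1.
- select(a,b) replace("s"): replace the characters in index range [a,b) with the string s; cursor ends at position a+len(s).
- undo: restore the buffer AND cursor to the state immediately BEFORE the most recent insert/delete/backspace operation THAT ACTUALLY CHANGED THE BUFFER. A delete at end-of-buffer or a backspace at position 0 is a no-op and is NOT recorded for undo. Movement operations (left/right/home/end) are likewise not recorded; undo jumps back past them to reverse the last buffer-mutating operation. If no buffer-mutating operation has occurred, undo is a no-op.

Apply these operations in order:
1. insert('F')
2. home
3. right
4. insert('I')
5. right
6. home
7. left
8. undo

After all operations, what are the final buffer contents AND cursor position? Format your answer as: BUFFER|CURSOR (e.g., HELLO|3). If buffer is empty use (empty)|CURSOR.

Answer: FXINP|1

Derivation:
After op 1 (insert('F')): buf='FXINP' cursor=1
After op 2 (home): buf='FXINP' cursor=0
After op 3 (right): buf='FXINP' cursor=1
After op 4 (insert('I')): buf='FIXINP' cursor=2
After op 5 (right): buf='FIXINP' cursor=3
After op 6 (home): buf='FIXINP' cursor=0
After op 7 (left): buf='FIXINP' cursor=0
After op 8 (undo): buf='FXINP' cursor=1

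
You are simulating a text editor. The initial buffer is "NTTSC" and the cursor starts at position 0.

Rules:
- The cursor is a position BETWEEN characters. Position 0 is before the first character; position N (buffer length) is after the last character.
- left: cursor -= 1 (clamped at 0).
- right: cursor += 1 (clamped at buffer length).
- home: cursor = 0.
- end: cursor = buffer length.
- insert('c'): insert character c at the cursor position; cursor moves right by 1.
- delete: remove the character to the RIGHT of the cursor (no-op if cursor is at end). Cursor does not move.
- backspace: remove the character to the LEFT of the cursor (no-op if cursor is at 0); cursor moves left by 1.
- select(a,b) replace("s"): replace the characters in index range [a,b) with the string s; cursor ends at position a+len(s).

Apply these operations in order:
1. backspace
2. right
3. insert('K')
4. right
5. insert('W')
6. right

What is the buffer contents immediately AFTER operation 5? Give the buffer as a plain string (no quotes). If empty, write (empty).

Answer: NKTWTSC

Derivation:
After op 1 (backspace): buf='NTTSC' cursor=0
After op 2 (right): buf='NTTSC' cursor=1
After op 3 (insert('K')): buf='NKTTSC' cursor=2
After op 4 (right): buf='NKTTSC' cursor=3
After op 5 (insert('W')): buf='NKTWTSC' cursor=4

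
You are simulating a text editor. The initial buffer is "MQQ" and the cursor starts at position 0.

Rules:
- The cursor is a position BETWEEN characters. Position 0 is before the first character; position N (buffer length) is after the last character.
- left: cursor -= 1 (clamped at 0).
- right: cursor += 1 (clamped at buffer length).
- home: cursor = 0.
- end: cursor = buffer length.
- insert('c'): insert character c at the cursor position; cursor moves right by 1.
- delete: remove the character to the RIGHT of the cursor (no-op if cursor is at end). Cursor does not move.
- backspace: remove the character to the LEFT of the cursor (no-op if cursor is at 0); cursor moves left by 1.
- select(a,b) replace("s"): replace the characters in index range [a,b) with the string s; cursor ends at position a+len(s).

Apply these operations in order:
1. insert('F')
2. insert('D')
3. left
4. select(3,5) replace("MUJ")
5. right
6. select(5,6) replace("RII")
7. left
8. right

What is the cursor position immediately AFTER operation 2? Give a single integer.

Answer: 2

Derivation:
After op 1 (insert('F')): buf='FMQQ' cursor=1
After op 2 (insert('D')): buf='FDMQQ' cursor=2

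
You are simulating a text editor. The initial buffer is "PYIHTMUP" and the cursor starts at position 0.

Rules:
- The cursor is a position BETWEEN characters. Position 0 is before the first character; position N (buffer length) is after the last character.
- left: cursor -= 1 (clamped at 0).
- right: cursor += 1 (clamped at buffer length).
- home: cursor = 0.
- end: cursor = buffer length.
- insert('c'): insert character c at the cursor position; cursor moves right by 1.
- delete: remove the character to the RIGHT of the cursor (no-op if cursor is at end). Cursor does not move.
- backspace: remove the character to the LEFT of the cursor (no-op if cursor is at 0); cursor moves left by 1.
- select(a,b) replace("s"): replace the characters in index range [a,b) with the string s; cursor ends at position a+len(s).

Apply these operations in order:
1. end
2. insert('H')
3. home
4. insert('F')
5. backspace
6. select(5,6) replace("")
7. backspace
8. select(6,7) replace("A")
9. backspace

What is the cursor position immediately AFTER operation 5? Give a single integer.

Answer: 0

Derivation:
After op 1 (end): buf='PYIHTMUP' cursor=8
After op 2 (insert('H')): buf='PYIHTMUPH' cursor=9
After op 3 (home): buf='PYIHTMUPH' cursor=0
After op 4 (insert('F')): buf='FPYIHTMUPH' cursor=1
After op 5 (backspace): buf='PYIHTMUPH' cursor=0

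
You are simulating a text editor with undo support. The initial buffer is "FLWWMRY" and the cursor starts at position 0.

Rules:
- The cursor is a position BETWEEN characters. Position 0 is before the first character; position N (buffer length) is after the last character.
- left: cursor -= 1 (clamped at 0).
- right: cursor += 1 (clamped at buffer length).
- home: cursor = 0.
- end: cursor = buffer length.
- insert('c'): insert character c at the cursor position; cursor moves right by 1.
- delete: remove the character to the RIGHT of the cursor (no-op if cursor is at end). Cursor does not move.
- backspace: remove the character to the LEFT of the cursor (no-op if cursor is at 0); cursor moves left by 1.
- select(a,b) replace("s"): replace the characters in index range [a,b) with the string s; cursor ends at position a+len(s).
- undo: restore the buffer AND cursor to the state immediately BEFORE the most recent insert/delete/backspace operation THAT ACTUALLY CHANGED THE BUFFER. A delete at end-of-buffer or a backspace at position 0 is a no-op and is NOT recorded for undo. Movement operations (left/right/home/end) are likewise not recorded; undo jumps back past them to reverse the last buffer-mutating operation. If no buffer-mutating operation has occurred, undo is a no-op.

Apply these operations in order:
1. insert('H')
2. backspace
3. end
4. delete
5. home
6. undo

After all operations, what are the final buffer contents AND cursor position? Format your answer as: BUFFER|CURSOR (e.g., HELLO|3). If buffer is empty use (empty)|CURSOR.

After op 1 (insert('H')): buf='HFLWWMRY' cursor=1
After op 2 (backspace): buf='FLWWMRY' cursor=0
After op 3 (end): buf='FLWWMRY' cursor=7
After op 4 (delete): buf='FLWWMRY' cursor=7
After op 5 (home): buf='FLWWMRY' cursor=0
After op 6 (undo): buf='HFLWWMRY' cursor=1

Answer: HFLWWMRY|1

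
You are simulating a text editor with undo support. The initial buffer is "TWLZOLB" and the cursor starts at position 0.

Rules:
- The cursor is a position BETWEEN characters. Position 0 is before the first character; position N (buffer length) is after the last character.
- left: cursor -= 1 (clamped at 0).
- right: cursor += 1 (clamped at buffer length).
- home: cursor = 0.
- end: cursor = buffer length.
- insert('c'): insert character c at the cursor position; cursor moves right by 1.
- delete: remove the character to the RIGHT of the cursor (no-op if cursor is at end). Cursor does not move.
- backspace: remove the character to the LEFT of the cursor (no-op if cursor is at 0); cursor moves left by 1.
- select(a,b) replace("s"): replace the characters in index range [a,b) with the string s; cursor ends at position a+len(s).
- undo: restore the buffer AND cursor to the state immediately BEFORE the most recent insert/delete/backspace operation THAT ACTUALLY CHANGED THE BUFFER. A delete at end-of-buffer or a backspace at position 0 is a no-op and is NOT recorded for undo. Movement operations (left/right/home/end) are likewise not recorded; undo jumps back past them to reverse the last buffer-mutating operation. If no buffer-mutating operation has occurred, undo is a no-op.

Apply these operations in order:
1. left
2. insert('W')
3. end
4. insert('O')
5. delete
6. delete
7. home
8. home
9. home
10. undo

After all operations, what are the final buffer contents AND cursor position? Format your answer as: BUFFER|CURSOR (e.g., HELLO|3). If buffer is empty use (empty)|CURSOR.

Answer: WTWLZOLB|8

Derivation:
After op 1 (left): buf='TWLZOLB' cursor=0
After op 2 (insert('W')): buf='WTWLZOLB' cursor=1
After op 3 (end): buf='WTWLZOLB' cursor=8
After op 4 (insert('O')): buf='WTWLZOLBO' cursor=9
After op 5 (delete): buf='WTWLZOLBO' cursor=9
After op 6 (delete): buf='WTWLZOLBO' cursor=9
After op 7 (home): buf='WTWLZOLBO' cursor=0
After op 8 (home): buf='WTWLZOLBO' cursor=0
After op 9 (home): buf='WTWLZOLBO' cursor=0
After op 10 (undo): buf='WTWLZOLB' cursor=8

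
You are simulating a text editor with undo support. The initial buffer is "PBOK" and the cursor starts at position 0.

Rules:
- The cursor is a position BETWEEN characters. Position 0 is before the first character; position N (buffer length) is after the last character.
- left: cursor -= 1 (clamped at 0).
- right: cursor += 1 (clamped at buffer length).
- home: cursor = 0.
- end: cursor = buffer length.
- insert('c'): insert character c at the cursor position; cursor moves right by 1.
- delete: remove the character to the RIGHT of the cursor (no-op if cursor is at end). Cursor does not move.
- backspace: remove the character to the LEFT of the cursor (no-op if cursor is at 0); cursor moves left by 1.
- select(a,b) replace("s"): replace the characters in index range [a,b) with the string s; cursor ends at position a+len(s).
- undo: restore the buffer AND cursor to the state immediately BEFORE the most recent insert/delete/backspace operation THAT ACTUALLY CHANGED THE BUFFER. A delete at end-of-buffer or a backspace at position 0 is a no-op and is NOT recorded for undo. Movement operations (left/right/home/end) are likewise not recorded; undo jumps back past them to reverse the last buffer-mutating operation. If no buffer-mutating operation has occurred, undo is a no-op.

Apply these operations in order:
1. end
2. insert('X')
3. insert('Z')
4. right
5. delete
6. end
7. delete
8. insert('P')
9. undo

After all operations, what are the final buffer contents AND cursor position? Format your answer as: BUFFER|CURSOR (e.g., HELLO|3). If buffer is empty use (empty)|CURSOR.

After op 1 (end): buf='PBOK' cursor=4
After op 2 (insert('X')): buf='PBOKX' cursor=5
After op 3 (insert('Z')): buf='PBOKXZ' cursor=6
After op 4 (right): buf='PBOKXZ' cursor=6
After op 5 (delete): buf='PBOKXZ' cursor=6
After op 6 (end): buf='PBOKXZ' cursor=6
After op 7 (delete): buf='PBOKXZ' cursor=6
After op 8 (insert('P')): buf='PBOKXZP' cursor=7
After op 9 (undo): buf='PBOKXZ' cursor=6

Answer: PBOKXZ|6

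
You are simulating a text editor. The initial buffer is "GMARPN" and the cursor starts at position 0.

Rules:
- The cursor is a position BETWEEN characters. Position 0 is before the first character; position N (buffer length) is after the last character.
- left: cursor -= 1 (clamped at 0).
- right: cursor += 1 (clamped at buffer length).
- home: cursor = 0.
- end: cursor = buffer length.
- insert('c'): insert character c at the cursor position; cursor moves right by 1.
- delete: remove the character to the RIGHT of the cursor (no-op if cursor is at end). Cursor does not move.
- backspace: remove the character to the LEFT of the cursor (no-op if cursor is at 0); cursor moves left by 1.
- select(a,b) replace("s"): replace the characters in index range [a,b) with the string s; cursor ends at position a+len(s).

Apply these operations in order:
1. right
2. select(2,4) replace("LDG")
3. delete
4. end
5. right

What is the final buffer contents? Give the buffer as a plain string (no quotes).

After op 1 (right): buf='GMARPN' cursor=1
After op 2 (select(2,4) replace("LDG")): buf='GMLDGPN' cursor=5
After op 3 (delete): buf='GMLDGN' cursor=5
After op 4 (end): buf='GMLDGN' cursor=6
After op 5 (right): buf='GMLDGN' cursor=6

Answer: GMLDGN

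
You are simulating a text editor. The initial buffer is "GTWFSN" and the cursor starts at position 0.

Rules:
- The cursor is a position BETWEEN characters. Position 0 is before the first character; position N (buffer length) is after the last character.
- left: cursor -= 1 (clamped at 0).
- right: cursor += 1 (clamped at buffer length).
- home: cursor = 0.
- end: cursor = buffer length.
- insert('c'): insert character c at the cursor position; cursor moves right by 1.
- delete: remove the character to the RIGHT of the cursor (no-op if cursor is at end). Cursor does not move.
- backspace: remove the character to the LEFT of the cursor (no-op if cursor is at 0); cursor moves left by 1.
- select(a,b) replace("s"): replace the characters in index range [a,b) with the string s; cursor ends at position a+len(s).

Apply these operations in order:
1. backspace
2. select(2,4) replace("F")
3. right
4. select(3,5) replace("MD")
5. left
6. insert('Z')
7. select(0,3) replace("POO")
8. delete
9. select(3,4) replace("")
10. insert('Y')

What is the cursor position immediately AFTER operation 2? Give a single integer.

Answer: 3

Derivation:
After op 1 (backspace): buf='GTWFSN' cursor=0
After op 2 (select(2,4) replace("F")): buf='GTFSN' cursor=3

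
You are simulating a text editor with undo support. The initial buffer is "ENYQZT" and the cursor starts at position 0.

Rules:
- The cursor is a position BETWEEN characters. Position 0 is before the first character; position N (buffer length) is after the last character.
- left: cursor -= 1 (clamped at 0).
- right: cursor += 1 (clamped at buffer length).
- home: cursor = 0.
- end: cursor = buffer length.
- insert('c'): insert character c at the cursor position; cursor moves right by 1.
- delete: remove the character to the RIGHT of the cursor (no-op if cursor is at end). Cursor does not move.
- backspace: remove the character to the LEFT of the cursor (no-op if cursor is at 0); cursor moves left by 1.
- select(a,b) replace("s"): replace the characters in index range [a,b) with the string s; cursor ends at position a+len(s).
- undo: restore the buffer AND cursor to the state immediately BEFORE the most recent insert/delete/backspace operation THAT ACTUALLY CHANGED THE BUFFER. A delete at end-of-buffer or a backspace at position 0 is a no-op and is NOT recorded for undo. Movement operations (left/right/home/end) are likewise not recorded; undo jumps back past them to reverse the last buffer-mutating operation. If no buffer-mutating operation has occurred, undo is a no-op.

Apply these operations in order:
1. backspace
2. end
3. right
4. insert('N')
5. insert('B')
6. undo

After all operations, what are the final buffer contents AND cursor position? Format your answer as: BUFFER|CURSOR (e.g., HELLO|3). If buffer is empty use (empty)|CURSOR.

Answer: ENYQZTN|7

Derivation:
After op 1 (backspace): buf='ENYQZT' cursor=0
After op 2 (end): buf='ENYQZT' cursor=6
After op 3 (right): buf='ENYQZT' cursor=6
After op 4 (insert('N')): buf='ENYQZTN' cursor=7
After op 5 (insert('B')): buf='ENYQZTNB' cursor=8
After op 6 (undo): buf='ENYQZTN' cursor=7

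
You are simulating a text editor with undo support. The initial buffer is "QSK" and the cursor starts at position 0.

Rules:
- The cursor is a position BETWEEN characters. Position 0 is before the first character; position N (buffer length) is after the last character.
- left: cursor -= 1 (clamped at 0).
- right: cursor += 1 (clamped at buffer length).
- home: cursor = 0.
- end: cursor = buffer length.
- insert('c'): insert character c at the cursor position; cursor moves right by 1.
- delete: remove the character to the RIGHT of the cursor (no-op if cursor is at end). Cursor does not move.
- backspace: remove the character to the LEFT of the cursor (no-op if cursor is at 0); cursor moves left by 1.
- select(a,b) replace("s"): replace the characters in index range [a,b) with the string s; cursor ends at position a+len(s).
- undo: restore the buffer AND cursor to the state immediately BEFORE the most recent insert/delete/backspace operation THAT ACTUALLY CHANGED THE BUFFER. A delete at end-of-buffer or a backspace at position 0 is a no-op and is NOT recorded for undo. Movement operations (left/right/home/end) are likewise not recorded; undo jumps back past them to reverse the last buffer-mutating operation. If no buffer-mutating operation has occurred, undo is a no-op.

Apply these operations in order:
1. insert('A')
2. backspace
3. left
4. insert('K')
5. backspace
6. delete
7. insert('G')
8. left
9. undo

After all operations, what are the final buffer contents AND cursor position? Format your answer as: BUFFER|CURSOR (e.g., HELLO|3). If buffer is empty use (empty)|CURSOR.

Answer: SK|0

Derivation:
After op 1 (insert('A')): buf='AQSK' cursor=1
After op 2 (backspace): buf='QSK' cursor=0
After op 3 (left): buf='QSK' cursor=0
After op 4 (insert('K')): buf='KQSK' cursor=1
After op 5 (backspace): buf='QSK' cursor=0
After op 6 (delete): buf='SK' cursor=0
After op 7 (insert('G')): buf='GSK' cursor=1
After op 8 (left): buf='GSK' cursor=0
After op 9 (undo): buf='SK' cursor=0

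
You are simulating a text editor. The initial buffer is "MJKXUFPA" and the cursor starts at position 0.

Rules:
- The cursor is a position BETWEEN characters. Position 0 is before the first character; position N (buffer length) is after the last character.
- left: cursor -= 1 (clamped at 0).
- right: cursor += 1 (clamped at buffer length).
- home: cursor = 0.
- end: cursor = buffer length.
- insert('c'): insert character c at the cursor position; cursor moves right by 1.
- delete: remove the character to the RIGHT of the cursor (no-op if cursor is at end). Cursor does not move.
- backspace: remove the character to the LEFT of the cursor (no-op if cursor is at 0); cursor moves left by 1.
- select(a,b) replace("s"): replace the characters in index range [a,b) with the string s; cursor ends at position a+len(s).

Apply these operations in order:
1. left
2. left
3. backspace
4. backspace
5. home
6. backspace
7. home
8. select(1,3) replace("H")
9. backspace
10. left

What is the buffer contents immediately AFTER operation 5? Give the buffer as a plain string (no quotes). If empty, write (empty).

Answer: MJKXUFPA

Derivation:
After op 1 (left): buf='MJKXUFPA' cursor=0
After op 2 (left): buf='MJKXUFPA' cursor=0
After op 3 (backspace): buf='MJKXUFPA' cursor=0
After op 4 (backspace): buf='MJKXUFPA' cursor=0
After op 5 (home): buf='MJKXUFPA' cursor=0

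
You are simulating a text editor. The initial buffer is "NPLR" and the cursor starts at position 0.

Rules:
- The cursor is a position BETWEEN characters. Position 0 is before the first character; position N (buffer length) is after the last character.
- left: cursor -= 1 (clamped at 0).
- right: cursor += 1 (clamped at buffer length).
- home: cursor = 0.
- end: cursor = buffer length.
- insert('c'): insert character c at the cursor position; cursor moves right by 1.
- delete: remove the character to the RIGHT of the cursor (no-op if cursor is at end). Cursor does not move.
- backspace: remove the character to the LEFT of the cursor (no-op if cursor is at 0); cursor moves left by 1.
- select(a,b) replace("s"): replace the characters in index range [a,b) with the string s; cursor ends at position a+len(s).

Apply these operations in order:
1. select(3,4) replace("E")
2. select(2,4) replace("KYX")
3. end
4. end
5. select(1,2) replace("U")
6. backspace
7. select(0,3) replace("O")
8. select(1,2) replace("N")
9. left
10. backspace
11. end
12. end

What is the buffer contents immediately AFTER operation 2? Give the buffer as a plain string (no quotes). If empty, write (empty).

After op 1 (select(3,4) replace("E")): buf='NPLE' cursor=4
After op 2 (select(2,4) replace("KYX")): buf='NPKYX' cursor=5

Answer: NPKYX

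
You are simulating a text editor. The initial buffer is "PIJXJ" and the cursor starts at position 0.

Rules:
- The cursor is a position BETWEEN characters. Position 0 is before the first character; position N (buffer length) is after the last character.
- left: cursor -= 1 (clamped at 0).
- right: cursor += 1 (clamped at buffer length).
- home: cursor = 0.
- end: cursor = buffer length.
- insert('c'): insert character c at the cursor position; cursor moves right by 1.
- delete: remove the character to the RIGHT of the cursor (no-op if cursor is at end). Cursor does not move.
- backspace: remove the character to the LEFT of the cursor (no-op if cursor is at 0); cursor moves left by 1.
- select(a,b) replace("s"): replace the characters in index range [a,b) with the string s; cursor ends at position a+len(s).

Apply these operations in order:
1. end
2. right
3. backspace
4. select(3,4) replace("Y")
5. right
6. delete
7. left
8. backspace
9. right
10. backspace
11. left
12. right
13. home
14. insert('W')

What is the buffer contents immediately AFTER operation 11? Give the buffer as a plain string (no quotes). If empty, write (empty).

After op 1 (end): buf='PIJXJ' cursor=5
After op 2 (right): buf='PIJXJ' cursor=5
After op 3 (backspace): buf='PIJX' cursor=4
After op 4 (select(3,4) replace("Y")): buf='PIJY' cursor=4
After op 5 (right): buf='PIJY' cursor=4
After op 6 (delete): buf='PIJY' cursor=4
After op 7 (left): buf='PIJY' cursor=3
After op 8 (backspace): buf='PIY' cursor=2
After op 9 (right): buf='PIY' cursor=3
After op 10 (backspace): buf='PI' cursor=2
After op 11 (left): buf='PI' cursor=1

Answer: PI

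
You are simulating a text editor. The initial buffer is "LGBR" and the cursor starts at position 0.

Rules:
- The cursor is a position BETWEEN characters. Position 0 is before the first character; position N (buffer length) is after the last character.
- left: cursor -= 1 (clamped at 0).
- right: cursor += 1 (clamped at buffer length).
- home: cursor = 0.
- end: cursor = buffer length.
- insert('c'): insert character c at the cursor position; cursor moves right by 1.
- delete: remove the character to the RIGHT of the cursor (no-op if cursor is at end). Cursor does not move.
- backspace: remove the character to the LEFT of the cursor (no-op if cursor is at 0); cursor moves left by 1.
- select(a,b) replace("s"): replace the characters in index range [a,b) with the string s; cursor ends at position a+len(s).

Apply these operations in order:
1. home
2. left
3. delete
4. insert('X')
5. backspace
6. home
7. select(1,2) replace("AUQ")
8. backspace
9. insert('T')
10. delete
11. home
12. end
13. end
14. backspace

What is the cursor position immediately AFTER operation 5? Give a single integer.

After op 1 (home): buf='LGBR' cursor=0
After op 2 (left): buf='LGBR' cursor=0
After op 3 (delete): buf='GBR' cursor=0
After op 4 (insert('X')): buf='XGBR' cursor=1
After op 5 (backspace): buf='GBR' cursor=0

Answer: 0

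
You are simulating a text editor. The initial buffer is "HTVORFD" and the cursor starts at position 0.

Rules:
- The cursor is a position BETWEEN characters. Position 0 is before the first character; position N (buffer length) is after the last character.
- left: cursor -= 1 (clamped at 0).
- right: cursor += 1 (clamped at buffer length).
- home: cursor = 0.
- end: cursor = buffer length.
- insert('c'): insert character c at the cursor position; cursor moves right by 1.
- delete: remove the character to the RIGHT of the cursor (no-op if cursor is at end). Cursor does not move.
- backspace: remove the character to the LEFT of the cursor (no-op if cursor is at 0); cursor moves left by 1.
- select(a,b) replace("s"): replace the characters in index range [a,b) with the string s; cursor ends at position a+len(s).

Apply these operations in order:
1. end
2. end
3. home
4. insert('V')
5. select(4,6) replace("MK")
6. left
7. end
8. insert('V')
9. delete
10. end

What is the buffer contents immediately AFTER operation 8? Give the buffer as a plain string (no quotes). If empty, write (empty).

After op 1 (end): buf='HTVORFD' cursor=7
After op 2 (end): buf='HTVORFD' cursor=7
After op 3 (home): buf='HTVORFD' cursor=0
After op 4 (insert('V')): buf='VHTVORFD' cursor=1
After op 5 (select(4,6) replace("MK")): buf='VHTVMKFD' cursor=6
After op 6 (left): buf='VHTVMKFD' cursor=5
After op 7 (end): buf='VHTVMKFD' cursor=8
After op 8 (insert('V')): buf='VHTVMKFDV' cursor=9

Answer: VHTVMKFDV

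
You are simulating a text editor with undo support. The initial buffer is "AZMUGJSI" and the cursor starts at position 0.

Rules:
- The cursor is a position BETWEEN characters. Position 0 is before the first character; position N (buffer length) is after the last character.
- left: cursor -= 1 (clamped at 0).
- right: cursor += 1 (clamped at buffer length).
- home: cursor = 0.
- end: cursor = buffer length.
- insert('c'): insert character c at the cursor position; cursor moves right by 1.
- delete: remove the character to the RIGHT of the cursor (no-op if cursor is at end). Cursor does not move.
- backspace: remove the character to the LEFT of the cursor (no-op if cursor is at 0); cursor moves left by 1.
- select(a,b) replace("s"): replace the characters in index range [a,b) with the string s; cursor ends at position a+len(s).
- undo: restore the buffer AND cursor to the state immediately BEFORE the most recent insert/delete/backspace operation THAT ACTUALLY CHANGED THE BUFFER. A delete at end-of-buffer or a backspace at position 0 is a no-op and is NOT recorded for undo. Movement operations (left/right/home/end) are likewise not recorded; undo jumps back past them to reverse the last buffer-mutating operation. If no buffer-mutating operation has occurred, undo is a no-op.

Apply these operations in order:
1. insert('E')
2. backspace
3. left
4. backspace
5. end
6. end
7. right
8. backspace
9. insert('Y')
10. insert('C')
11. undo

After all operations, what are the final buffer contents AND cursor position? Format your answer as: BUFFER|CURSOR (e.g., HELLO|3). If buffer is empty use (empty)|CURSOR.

Answer: AZMUGJSY|8

Derivation:
After op 1 (insert('E')): buf='EAZMUGJSI' cursor=1
After op 2 (backspace): buf='AZMUGJSI' cursor=0
After op 3 (left): buf='AZMUGJSI' cursor=0
After op 4 (backspace): buf='AZMUGJSI' cursor=0
After op 5 (end): buf='AZMUGJSI' cursor=8
After op 6 (end): buf='AZMUGJSI' cursor=8
After op 7 (right): buf='AZMUGJSI' cursor=8
After op 8 (backspace): buf='AZMUGJS' cursor=7
After op 9 (insert('Y')): buf='AZMUGJSY' cursor=8
After op 10 (insert('C')): buf='AZMUGJSYC' cursor=9
After op 11 (undo): buf='AZMUGJSY' cursor=8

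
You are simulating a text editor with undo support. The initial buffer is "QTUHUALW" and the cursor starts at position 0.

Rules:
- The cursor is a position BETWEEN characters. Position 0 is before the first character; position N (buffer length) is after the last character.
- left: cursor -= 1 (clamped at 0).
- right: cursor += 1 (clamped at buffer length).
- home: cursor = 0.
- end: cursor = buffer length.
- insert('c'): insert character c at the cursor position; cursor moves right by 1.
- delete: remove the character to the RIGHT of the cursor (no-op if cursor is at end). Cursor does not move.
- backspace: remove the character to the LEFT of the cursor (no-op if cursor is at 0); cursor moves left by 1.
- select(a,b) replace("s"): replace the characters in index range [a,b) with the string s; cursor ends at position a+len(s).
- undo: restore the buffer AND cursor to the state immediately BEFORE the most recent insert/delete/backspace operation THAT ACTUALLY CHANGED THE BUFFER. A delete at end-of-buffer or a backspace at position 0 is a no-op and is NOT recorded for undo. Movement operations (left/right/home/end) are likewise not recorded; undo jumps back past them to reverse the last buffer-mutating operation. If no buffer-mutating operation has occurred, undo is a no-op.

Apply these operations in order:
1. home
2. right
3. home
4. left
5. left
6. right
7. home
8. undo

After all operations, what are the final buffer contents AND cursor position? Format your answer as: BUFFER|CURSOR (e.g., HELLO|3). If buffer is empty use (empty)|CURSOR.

Answer: QTUHUALW|0

Derivation:
After op 1 (home): buf='QTUHUALW' cursor=0
After op 2 (right): buf='QTUHUALW' cursor=1
After op 3 (home): buf='QTUHUALW' cursor=0
After op 4 (left): buf='QTUHUALW' cursor=0
After op 5 (left): buf='QTUHUALW' cursor=0
After op 6 (right): buf='QTUHUALW' cursor=1
After op 7 (home): buf='QTUHUALW' cursor=0
After op 8 (undo): buf='QTUHUALW' cursor=0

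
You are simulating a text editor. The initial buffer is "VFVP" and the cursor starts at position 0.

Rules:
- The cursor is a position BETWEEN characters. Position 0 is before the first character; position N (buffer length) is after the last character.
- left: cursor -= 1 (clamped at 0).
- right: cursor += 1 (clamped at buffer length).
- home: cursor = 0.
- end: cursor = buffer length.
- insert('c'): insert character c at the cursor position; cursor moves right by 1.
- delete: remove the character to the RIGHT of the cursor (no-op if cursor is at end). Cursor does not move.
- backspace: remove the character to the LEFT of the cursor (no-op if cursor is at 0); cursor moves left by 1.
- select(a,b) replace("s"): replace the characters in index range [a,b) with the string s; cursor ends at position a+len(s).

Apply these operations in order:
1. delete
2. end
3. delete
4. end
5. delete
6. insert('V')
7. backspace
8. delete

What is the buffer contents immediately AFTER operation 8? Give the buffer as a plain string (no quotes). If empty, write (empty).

Answer: FVP

Derivation:
After op 1 (delete): buf='FVP' cursor=0
After op 2 (end): buf='FVP' cursor=3
After op 3 (delete): buf='FVP' cursor=3
After op 4 (end): buf='FVP' cursor=3
After op 5 (delete): buf='FVP' cursor=3
After op 6 (insert('V')): buf='FVPV' cursor=4
After op 7 (backspace): buf='FVP' cursor=3
After op 8 (delete): buf='FVP' cursor=3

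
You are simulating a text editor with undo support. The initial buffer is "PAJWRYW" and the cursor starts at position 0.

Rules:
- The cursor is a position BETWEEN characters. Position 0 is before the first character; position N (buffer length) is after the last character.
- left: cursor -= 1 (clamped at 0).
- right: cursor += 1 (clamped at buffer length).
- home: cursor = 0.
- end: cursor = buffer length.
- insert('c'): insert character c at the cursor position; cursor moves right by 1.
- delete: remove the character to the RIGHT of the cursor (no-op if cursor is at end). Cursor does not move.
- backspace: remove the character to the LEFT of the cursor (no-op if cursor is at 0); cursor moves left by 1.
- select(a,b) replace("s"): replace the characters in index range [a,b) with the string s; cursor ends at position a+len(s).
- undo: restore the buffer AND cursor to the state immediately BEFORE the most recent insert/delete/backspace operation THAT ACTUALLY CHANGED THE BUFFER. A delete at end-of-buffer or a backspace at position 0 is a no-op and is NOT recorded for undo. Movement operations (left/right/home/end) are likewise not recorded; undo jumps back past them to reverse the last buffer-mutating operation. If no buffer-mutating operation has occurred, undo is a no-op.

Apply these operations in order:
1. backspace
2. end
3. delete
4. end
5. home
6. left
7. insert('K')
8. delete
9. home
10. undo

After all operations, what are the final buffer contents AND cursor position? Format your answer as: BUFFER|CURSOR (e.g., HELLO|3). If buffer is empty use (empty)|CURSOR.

After op 1 (backspace): buf='PAJWRYW' cursor=0
After op 2 (end): buf='PAJWRYW' cursor=7
After op 3 (delete): buf='PAJWRYW' cursor=7
After op 4 (end): buf='PAJWRYW' cursor=7
After op 5 (home): buf='PAJWRYW' cursor=0
After op 6 (left): buf='PAJWRYW' cursor=0
After op 7 (insert('K')): buf='KPAJWRYW' cursor=1
After op 8 (delete): buf='KAJWRYW' cursor=1
After op 9 (home): buf='KAJWRYW' cursor=0
After op 10 (undo): buf='KPAJWRYW' cursor=1

Answer: KPAJWRYW|1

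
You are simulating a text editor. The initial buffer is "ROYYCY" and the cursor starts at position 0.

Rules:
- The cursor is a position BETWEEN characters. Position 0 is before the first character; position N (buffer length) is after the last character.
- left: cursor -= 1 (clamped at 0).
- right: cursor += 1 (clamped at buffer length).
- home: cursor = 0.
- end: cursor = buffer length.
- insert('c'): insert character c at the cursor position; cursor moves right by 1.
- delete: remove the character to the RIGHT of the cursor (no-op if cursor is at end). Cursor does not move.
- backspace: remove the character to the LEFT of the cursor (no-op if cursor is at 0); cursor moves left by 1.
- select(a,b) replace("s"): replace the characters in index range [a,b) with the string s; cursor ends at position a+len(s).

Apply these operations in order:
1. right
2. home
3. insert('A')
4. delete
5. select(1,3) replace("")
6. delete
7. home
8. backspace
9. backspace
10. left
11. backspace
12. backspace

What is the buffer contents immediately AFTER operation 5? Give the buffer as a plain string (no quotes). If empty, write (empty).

Answer: AYCY

Derivation:
After op 1 (right): buf='ROYYCY' cursor=1
After op 2 (home): buf='ROYYCY' cursor=0
After op 3 (insert('A')): buf='AROYYCY' cursor=1
After op 4 (delete): buf='AOYYCY' cursor=1
After op 5 (select(1,3) replace("")): buf='AYCY' cursor=1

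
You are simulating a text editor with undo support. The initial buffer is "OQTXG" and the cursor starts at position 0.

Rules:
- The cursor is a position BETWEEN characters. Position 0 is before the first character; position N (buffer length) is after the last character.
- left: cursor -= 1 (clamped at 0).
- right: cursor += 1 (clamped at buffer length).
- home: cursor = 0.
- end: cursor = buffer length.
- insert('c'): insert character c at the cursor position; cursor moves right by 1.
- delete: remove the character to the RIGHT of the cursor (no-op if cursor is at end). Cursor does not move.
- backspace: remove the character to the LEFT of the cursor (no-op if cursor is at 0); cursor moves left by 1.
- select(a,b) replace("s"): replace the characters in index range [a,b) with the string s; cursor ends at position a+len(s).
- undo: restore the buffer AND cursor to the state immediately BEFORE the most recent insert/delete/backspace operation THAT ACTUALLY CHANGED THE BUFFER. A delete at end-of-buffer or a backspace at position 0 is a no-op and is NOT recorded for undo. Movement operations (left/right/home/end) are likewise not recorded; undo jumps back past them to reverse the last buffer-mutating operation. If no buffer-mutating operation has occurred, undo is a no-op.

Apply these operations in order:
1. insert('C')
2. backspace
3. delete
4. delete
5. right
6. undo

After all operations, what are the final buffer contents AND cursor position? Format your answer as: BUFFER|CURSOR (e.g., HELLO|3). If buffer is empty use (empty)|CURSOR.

Answer: QTXG|0

Derivation:
After op 1 (insert('C')): buf='COQTXG' cursor=1
After op 2 (backspace): buf='OQTXG' cursor=0
After op 3 (delete): buf='QTXG' cursor=0
After op 4 (delete): buf='TXG' cursor=0
After op 5 (right): buf='TXG' cursor=1
After op 6 (undo): buf='QTXG' cursor=0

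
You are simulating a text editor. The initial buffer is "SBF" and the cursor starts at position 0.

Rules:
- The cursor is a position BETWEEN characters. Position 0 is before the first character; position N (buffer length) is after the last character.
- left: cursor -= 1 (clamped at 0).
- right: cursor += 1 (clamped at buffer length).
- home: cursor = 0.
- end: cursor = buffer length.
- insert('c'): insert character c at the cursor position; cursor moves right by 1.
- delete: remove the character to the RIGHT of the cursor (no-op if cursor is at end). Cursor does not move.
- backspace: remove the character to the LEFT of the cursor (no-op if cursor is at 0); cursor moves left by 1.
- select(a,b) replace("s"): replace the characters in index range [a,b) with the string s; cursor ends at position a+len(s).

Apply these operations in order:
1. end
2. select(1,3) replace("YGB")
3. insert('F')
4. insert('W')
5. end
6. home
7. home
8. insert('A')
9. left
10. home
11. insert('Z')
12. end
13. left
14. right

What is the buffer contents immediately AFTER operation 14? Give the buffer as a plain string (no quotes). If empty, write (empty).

Answer: ZASYGBFW

Derivation:
After op 1 (end): buf='SBF' cursor=3
After op 2 (select(1,3) replace("YGB")): buf='SYGB' cursor=4
After op 3 (insert('F')): buf='SYGBF' cursor=5
After op 4 (insert('W')): buf='SYGBFW' cursor=6
After op 5 (end): buf='SYGBFW' cursor=6
After op 6 (home): buf='SYGBFW' cursor=0
After op 7 (home): buf='SYGBFW' cursor=0
After op 8 (insert('A')): buf='ASYGBFW' cursor=1
After op 9 (left): buf='ASYGBFW' cursor=0
After op 10 (home): buf='ASYGBFW' cursor=0
After op 11 (insert('Z')): buf='ZASYGBFW' cursor=1
After op 12 (end): buf='ZASYGBFW' cursor=8
After op 13 (left): buf='ZASYGBFW' cursor=7
After op 14 (right): buf='ZASYGBFW' cursor=8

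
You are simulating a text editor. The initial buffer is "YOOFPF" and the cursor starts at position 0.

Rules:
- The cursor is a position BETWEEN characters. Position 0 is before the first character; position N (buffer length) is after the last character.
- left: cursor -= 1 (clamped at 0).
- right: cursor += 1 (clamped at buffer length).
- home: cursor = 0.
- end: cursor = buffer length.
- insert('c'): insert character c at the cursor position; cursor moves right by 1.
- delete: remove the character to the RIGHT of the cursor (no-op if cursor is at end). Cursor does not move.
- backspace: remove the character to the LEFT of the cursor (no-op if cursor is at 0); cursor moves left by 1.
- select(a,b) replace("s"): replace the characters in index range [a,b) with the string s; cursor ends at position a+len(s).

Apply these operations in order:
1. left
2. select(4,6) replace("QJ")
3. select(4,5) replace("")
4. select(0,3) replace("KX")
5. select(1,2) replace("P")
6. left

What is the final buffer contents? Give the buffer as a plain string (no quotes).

Answer: KPFJ

Derivation:
After op 1 (left): buf='YOOFPF' cursor=0
After op 2 (select(4,6) replace("QJ")): buf='YOOFQJ' cursor=6
After op 3 (select(4,5) replace("")): buf='YOOFJ' cursor=4
After op 4 (select(0,3) replace("KX")): buf='KXFJ' cursor=2
After op 5 (select(1,2) replace("P")): buf='KPFJ' cursor=2
After op 6 (left): buf='KPFJ' cursor=1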